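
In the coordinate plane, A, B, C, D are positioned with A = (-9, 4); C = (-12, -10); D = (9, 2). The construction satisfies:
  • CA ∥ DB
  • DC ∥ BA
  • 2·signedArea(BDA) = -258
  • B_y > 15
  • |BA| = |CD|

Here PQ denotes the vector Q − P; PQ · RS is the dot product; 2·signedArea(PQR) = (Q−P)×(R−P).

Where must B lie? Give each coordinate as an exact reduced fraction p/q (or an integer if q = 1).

1. B_x = 12  [DC ∥ BA ∩ CA ∥ DB]
2. B_y = 16  [DC ∥ BA ∩ CA ∥ DB]
   → B = (12, 16)

B = (12, 16)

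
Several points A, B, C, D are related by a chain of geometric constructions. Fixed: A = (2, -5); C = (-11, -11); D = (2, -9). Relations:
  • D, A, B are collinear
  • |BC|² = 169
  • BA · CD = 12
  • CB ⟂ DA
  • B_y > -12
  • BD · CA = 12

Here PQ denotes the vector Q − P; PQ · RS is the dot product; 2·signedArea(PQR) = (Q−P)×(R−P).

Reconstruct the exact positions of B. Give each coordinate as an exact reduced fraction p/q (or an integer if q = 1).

1. B_x = 2  [D, A, B are collinear ∩ CB ⟂ DA]
2. B_y = -11  [D, A, B are collinear ∩ CB ⟂ DA]
   → B = (2, -11)

B = (2, -11)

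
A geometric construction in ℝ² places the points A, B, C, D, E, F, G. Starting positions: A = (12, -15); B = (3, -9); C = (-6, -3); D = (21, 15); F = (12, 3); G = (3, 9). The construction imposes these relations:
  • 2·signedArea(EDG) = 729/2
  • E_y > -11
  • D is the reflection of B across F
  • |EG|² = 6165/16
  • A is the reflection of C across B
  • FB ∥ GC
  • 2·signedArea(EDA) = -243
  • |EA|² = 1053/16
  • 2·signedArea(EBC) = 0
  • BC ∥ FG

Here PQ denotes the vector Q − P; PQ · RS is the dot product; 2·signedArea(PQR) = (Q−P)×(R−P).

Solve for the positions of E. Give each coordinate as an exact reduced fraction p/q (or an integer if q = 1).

E = (21/4, -21/2)

1. E_x = 21/4  [2·signedArea(EBC) = 0 ∩ 2·signedArea(EDA) = -243]
2. E_y = -21/2  [2·signedArea(EBC) = 0 ∩ 2·signedArea(EDA) = -243]
   → E = (21/4, -21/2)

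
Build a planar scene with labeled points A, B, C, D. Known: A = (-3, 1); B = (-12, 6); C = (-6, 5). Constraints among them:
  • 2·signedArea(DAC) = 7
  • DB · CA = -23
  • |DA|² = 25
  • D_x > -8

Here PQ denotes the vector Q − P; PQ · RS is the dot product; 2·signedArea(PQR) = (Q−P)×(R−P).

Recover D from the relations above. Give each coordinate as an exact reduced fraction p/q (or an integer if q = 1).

D = (-7, 4)

1. D_x = -7  [DB · CA = -23 ∩ 2·signedArea(DAC) = 7]
2. D_y = 4  [DB · CA = -23 ∩ 2·signedArea(DAC) = 7]
   → D = (-7, 4)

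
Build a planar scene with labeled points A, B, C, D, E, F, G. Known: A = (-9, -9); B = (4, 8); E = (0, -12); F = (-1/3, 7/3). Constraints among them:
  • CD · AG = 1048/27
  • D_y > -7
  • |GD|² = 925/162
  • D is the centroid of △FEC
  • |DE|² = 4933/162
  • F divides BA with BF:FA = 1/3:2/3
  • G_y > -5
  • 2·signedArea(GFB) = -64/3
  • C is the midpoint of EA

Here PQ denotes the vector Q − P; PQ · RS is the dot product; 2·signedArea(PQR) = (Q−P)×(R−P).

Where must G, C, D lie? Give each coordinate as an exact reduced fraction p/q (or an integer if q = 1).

C = (-9/2, -21/2)
D = (-29/18, -121/18)
G = (-5/3, -13/3)

1. C_x = -9/2  [C is the midpoint of EA]
2. C_y = -21/2  [C is the midpoint of EA]
   → C = (-9/2, -21/2)
3. D_x = -29/18  [D is the centroid of △FEC]
4. D_y = -121/18  [D is the centroid of △FEC]
   → D = (-29/18, -121/18)
5. G_x = -5/3  [2·signedArea(GFB) = -64/3 ∩ CD · AG = 1048/27]
6. G_y = -13/3  [2·signedArea(GFB) = -64/3 ∩ CD · AG = 1048/27]
   → G = (-5/3, -13/3)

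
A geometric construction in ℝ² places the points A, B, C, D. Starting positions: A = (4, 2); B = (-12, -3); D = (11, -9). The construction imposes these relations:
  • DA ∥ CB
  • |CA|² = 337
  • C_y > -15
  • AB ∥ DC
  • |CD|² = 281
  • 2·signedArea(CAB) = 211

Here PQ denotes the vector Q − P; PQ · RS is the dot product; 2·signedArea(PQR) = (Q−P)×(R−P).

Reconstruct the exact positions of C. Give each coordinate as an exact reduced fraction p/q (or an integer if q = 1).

1. C_x = -5  [DA ∥ CB ∩ AB ∥ DC]
2. C_y = -14  [DA ∥ CB ∩ AB ∥ DC]
   → C = (-5, -14)

C = (-5, -14)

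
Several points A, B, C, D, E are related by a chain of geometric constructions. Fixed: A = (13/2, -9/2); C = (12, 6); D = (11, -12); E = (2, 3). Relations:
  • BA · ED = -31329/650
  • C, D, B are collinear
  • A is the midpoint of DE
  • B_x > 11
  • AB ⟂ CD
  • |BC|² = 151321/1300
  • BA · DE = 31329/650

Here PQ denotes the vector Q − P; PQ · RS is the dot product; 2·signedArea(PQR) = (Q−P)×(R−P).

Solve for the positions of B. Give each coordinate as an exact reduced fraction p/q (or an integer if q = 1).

1. B_x = 7411/650  [C, D, B are collinear ∩ AB ⟂ CD]
2. B_y = -1551/325  [C, D, B are collinear ∩ AB ⟂ CD]
   → B = (7411/650, -1551/325)

B = (7411/650, -1551/325)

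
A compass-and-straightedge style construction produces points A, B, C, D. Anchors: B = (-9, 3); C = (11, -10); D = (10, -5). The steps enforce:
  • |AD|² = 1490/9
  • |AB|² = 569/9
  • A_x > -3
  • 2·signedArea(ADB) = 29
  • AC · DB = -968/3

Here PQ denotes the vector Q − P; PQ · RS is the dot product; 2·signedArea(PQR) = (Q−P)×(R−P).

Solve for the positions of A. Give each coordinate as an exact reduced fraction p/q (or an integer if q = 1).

1. A_x = -7/3  [AC · DB = -968/3 ∩ 2·signedArea(ADB) = 29]
2. A_y = -4/3  [AC · DB = -968/3 ∩ 2·signedArea(ADB) = 29]
   → A = (-7/3, -4/3)

A = (-7/3, -4/3)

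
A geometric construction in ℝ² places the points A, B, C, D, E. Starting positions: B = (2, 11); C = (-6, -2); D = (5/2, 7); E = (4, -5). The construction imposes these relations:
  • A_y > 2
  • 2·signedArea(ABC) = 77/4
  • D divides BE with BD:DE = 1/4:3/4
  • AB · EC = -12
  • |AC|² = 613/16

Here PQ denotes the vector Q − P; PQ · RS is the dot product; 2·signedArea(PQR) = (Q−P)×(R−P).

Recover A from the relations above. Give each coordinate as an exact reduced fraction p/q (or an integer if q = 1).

1. A_x = -7/4  [AB · EC = -12 ∩ 2·signedArea(ABC) = 77/4]
2. A_y = 5/2  [AB · EC = -12 ∩ 2·signedArea(ABC) = 77/4]
   → A = (-7/4, 5/2)

A = (-7/4, 5/2)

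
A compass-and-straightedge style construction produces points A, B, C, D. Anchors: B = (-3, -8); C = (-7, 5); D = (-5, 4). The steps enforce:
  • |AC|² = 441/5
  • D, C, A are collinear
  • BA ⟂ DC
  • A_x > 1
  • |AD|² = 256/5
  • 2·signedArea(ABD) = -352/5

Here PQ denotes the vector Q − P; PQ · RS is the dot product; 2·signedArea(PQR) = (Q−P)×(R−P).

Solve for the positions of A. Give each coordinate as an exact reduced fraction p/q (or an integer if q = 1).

A = (7/5, 4/5)

1. A_x = 7/5  [D, C, A are collinear ∩ BA ⟂ DC]
2. A_y = 4/5  [D, C, A are collinear ∩ BA ⟂ DC]
   → A = (7/5, 4/5)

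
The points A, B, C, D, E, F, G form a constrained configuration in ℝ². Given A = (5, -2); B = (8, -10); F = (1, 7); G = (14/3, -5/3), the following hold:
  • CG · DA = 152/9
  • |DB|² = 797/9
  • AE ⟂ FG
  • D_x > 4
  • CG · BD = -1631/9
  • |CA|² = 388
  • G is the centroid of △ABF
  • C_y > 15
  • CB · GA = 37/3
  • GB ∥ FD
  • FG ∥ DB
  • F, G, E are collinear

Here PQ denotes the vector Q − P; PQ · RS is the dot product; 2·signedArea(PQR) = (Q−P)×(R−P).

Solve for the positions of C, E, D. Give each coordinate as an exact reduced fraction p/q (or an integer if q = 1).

C = (-3, 16)
D = (13/3, -4/3)
E = (3855/797, -1649/797)

1. C_x = -3  [line -1/3·x + 1/3·y + -19/3 = 0 ∩ |CA|² = 388]
2. C_y = 16  [line -1/3·x + 1/3·y + -19/3 = 0 ∩ |CA|² = 388]
   → C = (-3, 16)
3. E_x = 3855/797  [F, G, E are collinear ∩ AE ⟂ FG]
4. E_y = -1649/797  [F, G, E are collinear ∩ AE ⟂ FG]
   → E = (3855/797, -1649/797)
5. D_x = 13/3  [CG · BD = -1631/9 ∩ FG ∥ DB]
6. D_y = -4/3  [CG · BD = -1631/9 ∩ FG ∥ DB]
   → D = (13/3, -4/3)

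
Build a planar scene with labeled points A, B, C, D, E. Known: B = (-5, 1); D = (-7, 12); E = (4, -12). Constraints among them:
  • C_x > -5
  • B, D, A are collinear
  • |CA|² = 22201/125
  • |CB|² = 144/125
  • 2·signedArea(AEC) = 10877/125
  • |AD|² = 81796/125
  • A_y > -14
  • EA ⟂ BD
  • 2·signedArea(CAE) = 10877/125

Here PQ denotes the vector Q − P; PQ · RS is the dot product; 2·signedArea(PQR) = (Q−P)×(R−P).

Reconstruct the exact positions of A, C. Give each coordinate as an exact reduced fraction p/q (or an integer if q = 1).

A = (-303/125, -1646/125)
C = (-601/125, -7/125)

1. A_x = -303/125  [B, D, A are collinear ∩ EA ⟂ BD]
2. A_y = -1646/125  [B, D, A are collinear ∩ EA ⟂ BD]
   → A = (-303/125, -1646/125)
3. C_x = -601/125  [line -146/125·x + 803/125·y + -657/125 = 0 ∩ |CB|² = 144/125]
4. C_y = -7/125  [line -146/125·x + 803/125·y + -657/125 = 0 ∩ |CB|² = 144/125]
   → C = (-601/125, -7/125)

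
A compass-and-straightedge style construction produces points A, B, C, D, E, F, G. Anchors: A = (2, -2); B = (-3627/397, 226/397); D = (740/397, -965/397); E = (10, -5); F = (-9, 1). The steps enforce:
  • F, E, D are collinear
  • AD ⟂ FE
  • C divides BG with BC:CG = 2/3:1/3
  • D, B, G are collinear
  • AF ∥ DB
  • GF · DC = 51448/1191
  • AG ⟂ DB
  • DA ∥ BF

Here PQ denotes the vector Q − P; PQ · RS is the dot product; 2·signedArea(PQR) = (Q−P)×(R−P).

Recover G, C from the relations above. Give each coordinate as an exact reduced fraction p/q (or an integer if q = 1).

1. G_x = 97091/51610  [D, B, G are collinear ∩ AG ⟂ DB]
2. G_y = -125693/51610  [D, B, G are collinear ∩ AG ⟂ DB]
   → G = (97091/51610, -125693/51610)
3. C_x = -138664/77415  [C divides BG with BC:CG = 2/3:1/3]
4. C_y = -37001/25805  [C divides BG with BC:CG = 2/3:1/3]
   → C = (-138664/77415, -37001/25805)

C = (-138664/77415, -37001/25805)
G = (97091/51610, -125693/51610)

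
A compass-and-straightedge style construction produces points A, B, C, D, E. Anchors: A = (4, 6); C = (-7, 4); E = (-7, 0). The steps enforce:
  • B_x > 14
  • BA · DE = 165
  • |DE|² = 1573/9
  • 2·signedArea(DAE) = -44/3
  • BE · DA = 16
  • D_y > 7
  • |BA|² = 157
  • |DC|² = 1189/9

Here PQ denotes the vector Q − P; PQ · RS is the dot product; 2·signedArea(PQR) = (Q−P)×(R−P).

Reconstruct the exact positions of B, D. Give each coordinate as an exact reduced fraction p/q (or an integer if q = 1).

1. D_x = 4  [line 6·x + -11·y + 170/3 = 0 ∩ |DC|² = 1189/9]
2. D_y = 22/3  [line 6·x + -11·y + 170/3 = 0 ∩ |DC|² = 1189/9]
   → D = (4, 22/3)
3. B_x = 15  [BE · DA = 16 ∩ BA · DE = 165]
4. B_y = 12  [BE · DA = 16 ∩ BA · DE = 165]
   → B = (15, 12)

B = (15, 12)
D = (4, 22/3)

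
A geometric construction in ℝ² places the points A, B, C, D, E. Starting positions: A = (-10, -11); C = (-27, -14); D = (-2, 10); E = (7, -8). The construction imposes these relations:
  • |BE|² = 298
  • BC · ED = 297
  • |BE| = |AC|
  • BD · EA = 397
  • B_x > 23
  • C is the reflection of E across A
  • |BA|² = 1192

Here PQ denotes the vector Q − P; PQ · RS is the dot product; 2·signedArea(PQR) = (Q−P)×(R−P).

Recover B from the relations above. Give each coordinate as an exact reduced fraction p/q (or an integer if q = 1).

1. B_x = 24  [BD · EA = 397 ∩ BC · ED = 297]
2. B_y = -5  [BD · EA = 397 ∩ BC · ED = 297]
   → B = (24, -5)

B = (24, -5)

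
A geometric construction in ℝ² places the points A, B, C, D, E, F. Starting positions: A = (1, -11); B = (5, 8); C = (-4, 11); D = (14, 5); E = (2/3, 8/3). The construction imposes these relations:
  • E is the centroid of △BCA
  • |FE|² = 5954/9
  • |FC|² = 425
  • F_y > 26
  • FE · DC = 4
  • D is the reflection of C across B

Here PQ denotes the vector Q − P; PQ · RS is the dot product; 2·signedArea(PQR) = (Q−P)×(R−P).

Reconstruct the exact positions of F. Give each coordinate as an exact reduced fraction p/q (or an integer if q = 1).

1. F_x = 9  [line 18·x + -6·y + 0 = 0 ∩ |FC|² = 425]
2. F_y = 27  [line 18·x + -6·y + 0 = 0 ∩ |FC|² = 425]
   → F = (9, 27)

F = (9, 27)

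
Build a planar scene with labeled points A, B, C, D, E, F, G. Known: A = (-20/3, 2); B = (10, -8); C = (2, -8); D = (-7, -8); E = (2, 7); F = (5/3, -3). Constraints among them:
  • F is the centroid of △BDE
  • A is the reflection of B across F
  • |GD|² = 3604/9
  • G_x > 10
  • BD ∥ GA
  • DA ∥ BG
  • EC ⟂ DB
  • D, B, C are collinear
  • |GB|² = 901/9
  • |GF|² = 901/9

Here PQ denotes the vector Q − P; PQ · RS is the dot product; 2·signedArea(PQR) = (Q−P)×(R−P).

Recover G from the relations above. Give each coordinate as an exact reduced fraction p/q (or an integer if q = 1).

1. G_x = 31/3  [BD ∥ GA ∩ DA ∥ BG]
2. G_y = 2  [BD ∥ GA ∩ DA ∥ BG]
   → G = (31/3, 2)

G = (31/3, 2)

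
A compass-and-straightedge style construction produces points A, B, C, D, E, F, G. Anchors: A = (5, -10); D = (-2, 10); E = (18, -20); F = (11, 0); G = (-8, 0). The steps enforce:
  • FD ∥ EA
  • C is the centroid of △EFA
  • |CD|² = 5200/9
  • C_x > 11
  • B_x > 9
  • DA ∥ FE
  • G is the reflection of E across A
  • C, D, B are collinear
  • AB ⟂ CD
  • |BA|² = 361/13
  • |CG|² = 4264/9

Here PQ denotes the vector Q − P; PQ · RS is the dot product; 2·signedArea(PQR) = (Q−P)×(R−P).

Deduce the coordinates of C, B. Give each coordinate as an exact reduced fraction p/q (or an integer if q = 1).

1. C_x = 34/3  [C is the centroid of △EFA]
2. C_y = -10  [C is the centroid of △EFA]
   → C = (34/3, -10)
3. B_x = 122/13  [C, D, B are collinear ∩ AB ⟂ CD]
4. B_y = -92/13  [C, D, B are collinear ∩ AB ⟂ CD]
   → B = (122/13, -92/13)

B = (122/13, -92/13)
C = (34/3, -10)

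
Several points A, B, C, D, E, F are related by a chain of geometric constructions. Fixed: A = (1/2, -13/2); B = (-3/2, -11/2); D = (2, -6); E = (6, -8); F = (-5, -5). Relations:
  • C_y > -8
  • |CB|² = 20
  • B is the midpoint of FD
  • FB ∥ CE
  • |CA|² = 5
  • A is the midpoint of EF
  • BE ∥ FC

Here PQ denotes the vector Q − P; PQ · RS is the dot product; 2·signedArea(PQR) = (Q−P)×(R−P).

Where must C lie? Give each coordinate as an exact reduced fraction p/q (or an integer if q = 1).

1. C_x = 5/2  [FB ∥ CE ∩ BE ∥ FC]
2. C_y = -15/2  [FB ∥ CE ∩ BE ∥ FC]
   → C = (5/2, -15/2)

C = (5/2, -15/2)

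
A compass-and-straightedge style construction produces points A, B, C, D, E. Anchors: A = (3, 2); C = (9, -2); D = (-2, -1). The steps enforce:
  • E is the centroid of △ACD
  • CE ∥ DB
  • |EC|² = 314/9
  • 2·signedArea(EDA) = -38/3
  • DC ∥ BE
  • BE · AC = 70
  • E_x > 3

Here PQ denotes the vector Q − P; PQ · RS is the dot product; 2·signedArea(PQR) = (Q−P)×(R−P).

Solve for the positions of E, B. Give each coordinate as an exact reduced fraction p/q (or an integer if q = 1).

1. E_x = 10/3  [E is the centroid of △ACD]
2. E_y = -1/3  [E is the centroid of △ACD]
   → E = (10/3, -1/3)
3. B_x = -23/3  [DC ∥ BE ∩ CE ∥ DB]
4. B_y = 2/3  [DC ∥ BE ∩ CE ∥ DB]
   → B = (-23/3, 2/3)

B = (-23/3, 2/3)
E = (10/3, -1/3)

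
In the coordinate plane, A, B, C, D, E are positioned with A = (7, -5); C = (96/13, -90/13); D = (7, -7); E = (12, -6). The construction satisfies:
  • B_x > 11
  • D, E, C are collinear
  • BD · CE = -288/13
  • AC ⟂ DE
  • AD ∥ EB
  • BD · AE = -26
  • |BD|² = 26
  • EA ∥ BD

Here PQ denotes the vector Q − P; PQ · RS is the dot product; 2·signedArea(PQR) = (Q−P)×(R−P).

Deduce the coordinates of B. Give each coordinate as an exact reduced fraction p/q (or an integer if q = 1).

1. B_x = 12  [EA ∥ BD ∩ AD ∥ EB]
2. B_y = -8  [EA ∥ BD ∩ AD ∥ EB]
   → B = (12, -8)

B = (12, -8)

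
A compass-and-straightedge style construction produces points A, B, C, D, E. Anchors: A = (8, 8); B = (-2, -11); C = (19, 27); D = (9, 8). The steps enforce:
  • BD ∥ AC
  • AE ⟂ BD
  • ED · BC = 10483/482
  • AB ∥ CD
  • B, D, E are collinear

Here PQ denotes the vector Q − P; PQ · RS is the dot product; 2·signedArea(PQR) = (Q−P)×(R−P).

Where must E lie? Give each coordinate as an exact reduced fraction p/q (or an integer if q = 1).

E = (4217/482, 3647/482)

1. E_x = 4217/482  [B, D, E are collinear ∩ AE ⟂ BD]
2. E_y = 3647/482  [B, D, E are collinear ∩ AE ⟂ BD]
   → E = (4217/482, 3647/482)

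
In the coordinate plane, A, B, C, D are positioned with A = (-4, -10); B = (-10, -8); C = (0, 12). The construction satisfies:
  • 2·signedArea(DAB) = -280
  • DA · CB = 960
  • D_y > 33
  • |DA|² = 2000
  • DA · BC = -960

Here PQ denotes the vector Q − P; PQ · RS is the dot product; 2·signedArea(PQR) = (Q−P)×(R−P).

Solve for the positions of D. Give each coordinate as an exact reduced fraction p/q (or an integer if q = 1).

1. D_x = 4  [DA · CB = 960 ∩ 2·signedArea(DAB) = -280]
2. D_y = 34  [DA · CB = 960 ∩ 2·signedArea(DAB) = -280]
   → D = (4, 34)

D = (4, 34)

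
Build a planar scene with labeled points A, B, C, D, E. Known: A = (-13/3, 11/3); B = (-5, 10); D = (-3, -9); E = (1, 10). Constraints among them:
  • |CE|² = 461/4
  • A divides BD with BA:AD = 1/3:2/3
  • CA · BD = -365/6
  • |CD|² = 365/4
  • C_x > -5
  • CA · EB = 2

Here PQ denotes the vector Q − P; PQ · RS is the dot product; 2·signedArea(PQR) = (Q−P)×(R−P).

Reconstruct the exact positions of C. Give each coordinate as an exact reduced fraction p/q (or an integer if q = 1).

1. C_x = -4  [CA · BD = -365/6 ∩ CA · EB = 2]
2. C_y = 1/2  [CA · BD = -365/6 ∩ CA · EB = 2]
   → C = (-4, 1/2)

C = (-4, 1/2)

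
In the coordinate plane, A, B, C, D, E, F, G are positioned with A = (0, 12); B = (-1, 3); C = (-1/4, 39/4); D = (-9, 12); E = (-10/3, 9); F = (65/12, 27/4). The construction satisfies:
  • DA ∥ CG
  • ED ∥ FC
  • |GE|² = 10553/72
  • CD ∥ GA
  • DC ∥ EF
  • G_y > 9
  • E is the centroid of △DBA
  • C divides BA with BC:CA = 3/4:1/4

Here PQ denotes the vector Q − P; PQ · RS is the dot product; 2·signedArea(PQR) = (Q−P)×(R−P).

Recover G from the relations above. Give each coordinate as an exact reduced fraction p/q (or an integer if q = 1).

1. G_x = 35/4  [CD ∥ GA ∩ DA ∥ CG]
2. G_y = 39/4  [CD ∥ GA ∩ DA ∥ CG]
   → G = (35/4, 39/4)

G = (35/4, 39/4)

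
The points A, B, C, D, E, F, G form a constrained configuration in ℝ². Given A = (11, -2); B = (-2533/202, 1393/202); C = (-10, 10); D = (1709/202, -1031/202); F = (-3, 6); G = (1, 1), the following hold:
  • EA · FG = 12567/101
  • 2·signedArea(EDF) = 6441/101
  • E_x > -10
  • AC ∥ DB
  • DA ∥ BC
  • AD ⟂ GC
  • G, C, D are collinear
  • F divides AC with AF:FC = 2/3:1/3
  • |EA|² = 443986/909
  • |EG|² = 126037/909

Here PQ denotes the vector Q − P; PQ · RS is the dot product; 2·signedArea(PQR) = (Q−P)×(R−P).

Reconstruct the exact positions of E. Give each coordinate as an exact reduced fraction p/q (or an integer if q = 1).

E = (-2836/303, 1999/303)

1. E_x = -2836/303  [EA · FG = 12567/101 ∩ 2·signedArea(EDF) = 6441/101]
2. E_y = 1999/303  [EA · FG = 12567/101 ∩ 2·signedArea(EDF) = 6441/101]
   → E = (-2836/303, 1999/303)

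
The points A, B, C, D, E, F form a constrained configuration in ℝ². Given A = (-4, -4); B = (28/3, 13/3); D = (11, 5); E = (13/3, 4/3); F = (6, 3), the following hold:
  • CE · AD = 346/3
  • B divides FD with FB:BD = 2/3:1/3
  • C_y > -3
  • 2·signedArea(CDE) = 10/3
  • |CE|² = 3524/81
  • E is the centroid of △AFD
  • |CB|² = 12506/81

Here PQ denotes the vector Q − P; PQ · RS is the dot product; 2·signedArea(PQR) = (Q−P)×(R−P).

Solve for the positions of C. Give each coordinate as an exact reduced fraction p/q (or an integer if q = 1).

C = (-11/9, -20/9)

1. C_x = -11/9  [CE · AD = 346/3 ∩ 2·signedArea(CDE) = 10/3]
2. C_y = -20/9  [CE · AD = 346/3 ∩ 2·signedArea(CDE) = 10/3]
   → C = (-11/9, -20/9)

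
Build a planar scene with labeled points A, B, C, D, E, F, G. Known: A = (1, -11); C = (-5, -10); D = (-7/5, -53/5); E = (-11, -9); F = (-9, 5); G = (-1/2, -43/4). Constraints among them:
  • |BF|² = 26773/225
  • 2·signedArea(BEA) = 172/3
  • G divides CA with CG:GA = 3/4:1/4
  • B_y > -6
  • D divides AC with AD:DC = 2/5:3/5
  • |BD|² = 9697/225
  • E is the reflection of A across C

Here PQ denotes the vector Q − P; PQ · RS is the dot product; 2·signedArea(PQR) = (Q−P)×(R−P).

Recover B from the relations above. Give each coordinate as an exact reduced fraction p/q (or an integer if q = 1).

1. B_x = -77/15  [line 2·x + 12·y + 218/3 = 0 ∩ |BD|² = 9697/225]
2. B_y = -26/5  [line 2·x + 12·y + 218/3 = 0 ∩ |BD|² = 9697/225]
   → B = (-77/15, -26/5)

B = (-77/15, -26/5)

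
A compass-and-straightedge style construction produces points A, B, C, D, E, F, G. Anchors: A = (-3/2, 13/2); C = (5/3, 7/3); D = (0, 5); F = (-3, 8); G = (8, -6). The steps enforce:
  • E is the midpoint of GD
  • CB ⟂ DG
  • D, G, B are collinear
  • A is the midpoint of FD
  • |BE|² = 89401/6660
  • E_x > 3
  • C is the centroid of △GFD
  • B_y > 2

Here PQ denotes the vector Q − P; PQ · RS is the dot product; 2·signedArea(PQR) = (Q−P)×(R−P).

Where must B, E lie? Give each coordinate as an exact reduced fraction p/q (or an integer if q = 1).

B = (1024/555, 1367/555)
E = (4, -1/2)

1. B_x = 1024/555  [D, G, B are collinear ∩ CB ⟂ DG]
2. B_y = 1367/555  [D, G, B are collinear ∩ CB ⟂ DG]
   → B = (1024/555, 1367/555)
3. E_x = 4  [E is the midpoint of GD]
4. E_y = -1/2  [E is the midpoint of GD]
   → E = (4, -1/2)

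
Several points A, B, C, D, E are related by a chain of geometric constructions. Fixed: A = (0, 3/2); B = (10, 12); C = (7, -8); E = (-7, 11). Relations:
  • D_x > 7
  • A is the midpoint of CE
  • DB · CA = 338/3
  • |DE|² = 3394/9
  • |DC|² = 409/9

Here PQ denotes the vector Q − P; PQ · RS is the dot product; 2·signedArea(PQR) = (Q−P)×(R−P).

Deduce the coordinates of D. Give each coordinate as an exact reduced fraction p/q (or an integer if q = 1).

D = (8, -4/3)

1. D_x = 8  [line 7·x + -19/2·y + -206/3 = 0 ∩ |DE|² = 3394/9]
2. D_y = -4/3  [line 7·x + -19/2·y + -206/3 = 0 ∩ |DE|² = 3394/9]
   → D = (8, -4/3)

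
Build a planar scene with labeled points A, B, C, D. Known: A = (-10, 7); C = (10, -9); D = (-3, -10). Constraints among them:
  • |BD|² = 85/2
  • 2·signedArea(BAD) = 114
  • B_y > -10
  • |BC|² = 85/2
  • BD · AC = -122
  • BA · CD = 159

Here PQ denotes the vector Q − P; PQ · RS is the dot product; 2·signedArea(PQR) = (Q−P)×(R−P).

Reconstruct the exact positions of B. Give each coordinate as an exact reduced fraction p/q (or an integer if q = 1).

B = (7/2, -19/2)

1. B_x = 7/2  [BA · CD = 159 ∩ 2·signedArea(BAD) = 114]
2. B_y = -19/2  [BA · CD = 159 ∩ 2·signedArea(BAD) = 114]
   → B = (7/2, -19/2)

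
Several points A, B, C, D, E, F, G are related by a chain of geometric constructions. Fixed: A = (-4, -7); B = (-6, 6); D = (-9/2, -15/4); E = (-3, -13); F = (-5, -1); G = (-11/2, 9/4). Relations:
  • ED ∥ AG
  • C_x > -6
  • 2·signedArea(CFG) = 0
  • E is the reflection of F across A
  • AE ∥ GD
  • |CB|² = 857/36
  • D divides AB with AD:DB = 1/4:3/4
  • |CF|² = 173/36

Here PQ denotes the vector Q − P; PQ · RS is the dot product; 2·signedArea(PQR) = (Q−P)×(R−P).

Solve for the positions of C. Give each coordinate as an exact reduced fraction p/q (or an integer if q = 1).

1. C_x = -16/3  [line -13/4·x + -1/2·y + -67/4 = 0 ∩ |CB|² = 857/36]
2. C_y = 7/6  [line -13/4·x + -1/2·y + -67/4 = 0 ∩ |CB|² = 857/36]
   → C = (-16/3, 7/6)

C = (-16/3, 7/6)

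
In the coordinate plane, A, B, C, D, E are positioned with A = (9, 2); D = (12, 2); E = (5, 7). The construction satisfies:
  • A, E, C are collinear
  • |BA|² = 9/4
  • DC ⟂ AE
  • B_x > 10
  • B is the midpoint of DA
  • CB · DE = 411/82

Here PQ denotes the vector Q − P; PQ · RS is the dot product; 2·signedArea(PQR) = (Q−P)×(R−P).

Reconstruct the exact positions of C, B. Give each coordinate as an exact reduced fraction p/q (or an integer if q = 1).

B = (21/2, 2)
C = (417/41, 22/41)

1. C_x = 417/41  [A, E, C are collinear ∩ DC ⟂ AE]
2. C_y = 22/41  [A, E, C are collinear ∩ DC ⟂ AE]
   → C = (417/41, 22/41)
3. B_x = 21/2  [B is the midpoint of DA]
4. B_y = 2  [B is the midpoint of DA]
   → B = (21/2, 2)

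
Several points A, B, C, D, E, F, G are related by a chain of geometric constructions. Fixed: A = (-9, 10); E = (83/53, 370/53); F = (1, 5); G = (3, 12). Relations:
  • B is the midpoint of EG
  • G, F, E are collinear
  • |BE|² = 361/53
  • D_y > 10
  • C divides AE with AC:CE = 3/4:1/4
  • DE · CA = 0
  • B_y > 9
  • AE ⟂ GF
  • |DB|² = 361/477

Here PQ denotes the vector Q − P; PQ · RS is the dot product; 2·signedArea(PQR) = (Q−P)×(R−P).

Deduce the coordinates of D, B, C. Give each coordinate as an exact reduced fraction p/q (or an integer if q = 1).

1. B_x = 121/53  [B is the midpoint of EG]
2. B_y = 503/53  [B is the midpoint of EG]
   → B = (121/53, 503/53)
3. C_x = -57/53  [C divides AE with AC:CE = 3/4:1/4]
4. C_y = 410/53  [C divides AE with AC:CE = 3/4:1/4]
   → C = (-57/53, 410/53)
5. D_x = 401/159  [line 420/53·x + -120/53·y + 180/53 = 0 ∩ |DB|² = 361/477]
6. D_y = 1642/159  [line 420/53·x + -120/53·y + 180/53 = 0 ∩ |DB|² = 361/477]
   → D = (401/159, 1642/159)

B = (121/53, 503/53)
C = (-57/53, 410/53)
D = (401/159, 1642/159)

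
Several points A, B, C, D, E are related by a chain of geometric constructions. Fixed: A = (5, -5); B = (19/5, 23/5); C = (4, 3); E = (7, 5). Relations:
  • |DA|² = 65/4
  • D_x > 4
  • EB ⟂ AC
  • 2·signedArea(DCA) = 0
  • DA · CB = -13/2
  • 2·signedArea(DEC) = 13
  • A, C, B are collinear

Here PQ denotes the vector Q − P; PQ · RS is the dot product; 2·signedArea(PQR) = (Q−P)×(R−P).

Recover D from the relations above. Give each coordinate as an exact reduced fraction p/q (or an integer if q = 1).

1. D_x = 9/2  [2·signedArea(DCA) = 0 ∩ 2·signedArea(DEC) = 13]
2. D_y = -1  [2·signedArea(DCA) = 0 ∩ 2·signedArea(DEC) = 13]
   → D = (9/2, -1)

D = (9/2, -1)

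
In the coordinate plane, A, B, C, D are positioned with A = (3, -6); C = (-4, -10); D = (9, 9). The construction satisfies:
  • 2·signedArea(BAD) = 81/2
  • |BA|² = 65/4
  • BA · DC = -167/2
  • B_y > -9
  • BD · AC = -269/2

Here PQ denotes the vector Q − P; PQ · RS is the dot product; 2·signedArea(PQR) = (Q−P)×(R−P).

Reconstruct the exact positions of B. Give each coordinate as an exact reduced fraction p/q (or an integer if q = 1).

1. B_x = -1/2  [BA · DC = -167/2 ∩ 2·signedArea(BAD) = 81/2]
2. B_y = -8  [BA · DC = -167/2 ∩ 2·signedArea(BAD) = 81/2]
   → B = (-1/2, -8)

B = (-1/2, -8)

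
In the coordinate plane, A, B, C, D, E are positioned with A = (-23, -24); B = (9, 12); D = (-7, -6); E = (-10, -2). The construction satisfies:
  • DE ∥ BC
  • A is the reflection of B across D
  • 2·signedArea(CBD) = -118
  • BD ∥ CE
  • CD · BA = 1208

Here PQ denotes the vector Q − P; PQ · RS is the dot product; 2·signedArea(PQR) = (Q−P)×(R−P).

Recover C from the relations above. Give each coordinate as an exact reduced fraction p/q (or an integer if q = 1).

1. C_x = 6  [BD ∥ CE ∩ DE ∥ BC]
2. C_y = 16  [BD ∥ CE ∩ DE ∥ BC]
   → C = (6, 16)

C = (6, 16)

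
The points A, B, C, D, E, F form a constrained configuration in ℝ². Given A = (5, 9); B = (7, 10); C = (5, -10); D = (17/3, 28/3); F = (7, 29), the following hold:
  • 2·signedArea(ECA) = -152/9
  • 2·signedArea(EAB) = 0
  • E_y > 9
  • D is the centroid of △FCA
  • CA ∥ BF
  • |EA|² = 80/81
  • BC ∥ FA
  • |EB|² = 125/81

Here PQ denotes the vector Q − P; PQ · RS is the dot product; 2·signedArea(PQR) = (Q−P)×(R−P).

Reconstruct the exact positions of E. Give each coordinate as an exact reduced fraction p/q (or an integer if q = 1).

E = (53/9, 85/9)

1. E_x = 53/9  [2·signedArea(EAB) = 0 ∩ 2·signedArea(ECA) = -152/9]
2. E_y = 85/9  [2·signedArea(EAB) = 0 ∩ 2·signedArea(ECA) = -152/9]
   → E = (53/9, 85/9)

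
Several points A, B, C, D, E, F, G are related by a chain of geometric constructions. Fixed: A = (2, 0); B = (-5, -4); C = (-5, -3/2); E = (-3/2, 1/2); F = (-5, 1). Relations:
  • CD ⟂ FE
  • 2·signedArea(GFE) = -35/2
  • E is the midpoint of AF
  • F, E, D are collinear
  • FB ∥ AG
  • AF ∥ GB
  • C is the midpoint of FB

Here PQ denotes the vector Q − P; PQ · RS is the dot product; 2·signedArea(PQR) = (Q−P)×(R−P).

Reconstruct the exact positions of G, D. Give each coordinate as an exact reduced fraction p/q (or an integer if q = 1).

D = (-93/20, 19/20)
G = (2, -5)

1. G_x = 2  [AF ∥ GB ∩ FB ∥ AG]
2. G_y = -5  [AF ∥ GB ∩ FB ∥ AG]
   → G = (2, -5)
3. D_x = -93/20  [F, E, D are collinear ∩ CD ⟂ FE]
4. D_y = 19/20  [F, E, D are collinear ∩ CD ⟂ FE]
   → D = (-93/20, 19/20)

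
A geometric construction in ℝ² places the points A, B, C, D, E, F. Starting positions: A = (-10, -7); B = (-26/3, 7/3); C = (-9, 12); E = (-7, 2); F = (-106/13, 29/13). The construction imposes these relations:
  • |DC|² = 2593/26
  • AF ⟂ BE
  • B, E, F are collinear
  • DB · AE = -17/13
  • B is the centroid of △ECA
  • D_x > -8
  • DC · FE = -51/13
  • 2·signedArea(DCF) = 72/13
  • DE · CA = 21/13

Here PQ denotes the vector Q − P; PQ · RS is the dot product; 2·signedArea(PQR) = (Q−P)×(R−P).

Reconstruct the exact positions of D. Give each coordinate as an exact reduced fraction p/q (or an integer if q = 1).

D = (-197/26, 55/26)

1. D_x = -197/26  [DE · CA = 21/13 ∩ DC · FE = -51/13]
2. D_y = 55/26  [DE · CA = 21/13 ∩ DC · FE = -51/13]
   → D = (-197/26, 55/26)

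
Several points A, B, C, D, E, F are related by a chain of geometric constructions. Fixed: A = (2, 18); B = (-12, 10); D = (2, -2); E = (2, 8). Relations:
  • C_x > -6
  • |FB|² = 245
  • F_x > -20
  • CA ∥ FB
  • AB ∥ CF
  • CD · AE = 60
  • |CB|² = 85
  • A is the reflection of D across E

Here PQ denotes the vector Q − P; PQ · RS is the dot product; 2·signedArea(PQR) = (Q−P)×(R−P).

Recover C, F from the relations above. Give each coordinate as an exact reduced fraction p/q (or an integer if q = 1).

1. C_y = 4  [CD · AE = 60]
2. C_x = -5  [|CB|² = 85]
   → C = (-5, 4)
3. F_x = -19  [CA ∥ FB ∩ AB ∥ CF]
4. F_y = -4  [CA ∥ FB ∩ AB ∥ CF]
   → F = (-19, -4)

C = (-5, 4)
F = (-19, -4)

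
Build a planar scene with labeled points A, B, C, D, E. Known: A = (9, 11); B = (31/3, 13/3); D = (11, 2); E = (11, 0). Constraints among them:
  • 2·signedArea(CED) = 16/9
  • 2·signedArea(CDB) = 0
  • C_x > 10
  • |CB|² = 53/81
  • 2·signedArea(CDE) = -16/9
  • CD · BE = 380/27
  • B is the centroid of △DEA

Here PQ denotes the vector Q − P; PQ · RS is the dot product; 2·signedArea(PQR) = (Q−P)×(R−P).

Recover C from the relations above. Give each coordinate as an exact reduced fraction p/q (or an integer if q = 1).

C = (91/9, 46/9)

1. C_x = 91/9  [2·signedArea(CDB) = 0 ∩ 2·signedArea(CDE) = -16/9]
2. C_y = 46/9  [2·signedArea(CDB) = 0 ∩ 2·signedArea(CDE) = -16/9]
   → C = (91/9, 46/9)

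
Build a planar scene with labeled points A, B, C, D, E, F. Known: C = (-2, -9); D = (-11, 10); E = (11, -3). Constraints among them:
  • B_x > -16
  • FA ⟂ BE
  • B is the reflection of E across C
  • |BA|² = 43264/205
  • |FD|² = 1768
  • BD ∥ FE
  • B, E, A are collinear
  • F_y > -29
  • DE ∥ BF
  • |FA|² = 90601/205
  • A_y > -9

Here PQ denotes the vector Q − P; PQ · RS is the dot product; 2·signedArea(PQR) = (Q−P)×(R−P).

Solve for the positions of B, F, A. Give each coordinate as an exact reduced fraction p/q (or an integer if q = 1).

1. B_x = -15  [B is the reflection of E across C]
2. B_y = -15  [B is the reflection of E across C]
   → B = (-15, -15)
3. F_x = 7  [BD ∥ FE ∩ DE ∥ BF]
4. F_y = -28  [BD ∥ FE ∩ DE ∥ BF]
   → F = (7, -28)
5. A_x = -371/205  [B, E, A are collinear ∩ FA ⟂ BE]
6. A_y = -1827/205  [B, E, A are collinear ∩ FA ⟂ BE]
   → A = (-371/205, -1827/205)

A = (-371/205, -1827/205)
B = (-15, -15)
F = (7, -28)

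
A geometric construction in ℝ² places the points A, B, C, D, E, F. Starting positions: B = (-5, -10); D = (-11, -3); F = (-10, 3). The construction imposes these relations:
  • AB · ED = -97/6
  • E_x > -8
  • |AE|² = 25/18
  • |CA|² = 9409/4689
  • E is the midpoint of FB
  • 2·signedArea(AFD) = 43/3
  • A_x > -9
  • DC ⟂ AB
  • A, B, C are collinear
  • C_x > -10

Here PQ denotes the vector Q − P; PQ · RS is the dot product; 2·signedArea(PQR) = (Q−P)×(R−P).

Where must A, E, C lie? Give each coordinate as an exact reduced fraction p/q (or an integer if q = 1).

1. E_x = -15/2  [E is the midpoint of FB]
2. E_y = -7/2  [E is the midpoint of FB]
   → E = (-15/2, -7/2)
3. A_x = -26/3  [AB · ED = -97/6 ∩ 2·signedArea(AFD) = 43/3]
4. A_y = -10/3  [AB · ED = -97/6 ∩ 2·signedArea(AFD) = 43/3]
   → A = (-26/3, -10/3)
5. C_x = -4871/521  [A, B, C are collinear ∩ DC ⟂ AB]
6. C_y = -1090/521  [A, B, C are collinear ∩ DC ⟂ AB]
   → C = (-4871/521, -1090/521)

A = (-26/3, -10/3)
C = (-4871/521, -1090/521)
E = (-15/2, -7/2)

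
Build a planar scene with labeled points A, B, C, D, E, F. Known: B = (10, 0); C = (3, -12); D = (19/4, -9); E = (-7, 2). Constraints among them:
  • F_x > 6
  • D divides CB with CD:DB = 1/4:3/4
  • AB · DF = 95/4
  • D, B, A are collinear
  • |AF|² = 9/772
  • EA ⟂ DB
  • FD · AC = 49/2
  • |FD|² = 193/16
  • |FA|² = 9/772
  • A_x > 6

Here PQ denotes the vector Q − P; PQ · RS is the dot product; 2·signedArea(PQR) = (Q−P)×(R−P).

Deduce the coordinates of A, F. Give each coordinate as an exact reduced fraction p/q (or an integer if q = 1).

1. A_x = 1265/193  [D, B, A are collinear ∩ EA ⟂ DB]
2. A_y = -1140/193  [D, B, A are collinear ∩ EA ⟂ DB]
   → A = (1265/193, -1140/193)
3. F_x = 13/2  [line 686/193·x + 1176/193·y + 2597/193 = 0 ∩ |FD|² = 193/16]
4. F_y = -6  [line 686/193·x + 1176/193·y + 2597/193 = 0 ∩ |FD|² = 193/16]
   → F = (13/2, -6)

A = (1265/193, -1140/193)
F = (13/2, -6)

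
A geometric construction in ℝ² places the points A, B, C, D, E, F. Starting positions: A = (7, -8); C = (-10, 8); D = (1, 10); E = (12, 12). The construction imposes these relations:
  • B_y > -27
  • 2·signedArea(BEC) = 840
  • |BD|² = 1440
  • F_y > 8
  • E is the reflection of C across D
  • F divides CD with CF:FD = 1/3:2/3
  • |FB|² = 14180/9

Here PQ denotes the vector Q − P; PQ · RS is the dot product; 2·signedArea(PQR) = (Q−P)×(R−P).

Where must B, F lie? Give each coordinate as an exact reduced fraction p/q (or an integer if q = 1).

1. B_x = 13  [line 4·x + -22·y + -624 = 0 ∩ |BD|² = 1440]
2. B_y = -26  [line 4·x + -22·y + -624 = 0 ∩ |BD|² = 1440]
   → B = (13, -26)
3. F_x = -19/3  [F divides CD with CF:FD = 1/3:2/3]
4. F_y = 26/3  [F divides CD with CF:FD = 1/3:2/3]
   → F = (-19/3, 26/3)

B = (13, -26)
F = (-19/3, 26/3)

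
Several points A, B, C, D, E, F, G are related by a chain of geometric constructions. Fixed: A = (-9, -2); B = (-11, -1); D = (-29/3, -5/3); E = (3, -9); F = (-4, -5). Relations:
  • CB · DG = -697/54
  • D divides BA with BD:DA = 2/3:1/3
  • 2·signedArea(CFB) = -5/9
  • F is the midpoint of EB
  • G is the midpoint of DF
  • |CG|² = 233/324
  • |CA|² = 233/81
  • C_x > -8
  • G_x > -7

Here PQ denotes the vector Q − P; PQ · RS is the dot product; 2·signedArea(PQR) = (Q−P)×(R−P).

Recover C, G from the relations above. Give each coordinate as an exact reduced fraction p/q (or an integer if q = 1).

C = (-68/9, -26/9)
G = (-41/6, -10/3)

1. C_x = -68/9  [line -4·x + -7·y + -454/9 = 0 ∩ |CA|² = 233/81]
2. C_y = -26/9  [line -4·x + -7·y + -454/9 = 0 ∩ |CA|² = 233/81]
   → C = (-68/9, -26/9)
3. G_x = -41/6  [G is the midpoint of DF]
4. G_y = -10/3  [G is the midpoint of DF]
   → G = (-41/6, -10/3)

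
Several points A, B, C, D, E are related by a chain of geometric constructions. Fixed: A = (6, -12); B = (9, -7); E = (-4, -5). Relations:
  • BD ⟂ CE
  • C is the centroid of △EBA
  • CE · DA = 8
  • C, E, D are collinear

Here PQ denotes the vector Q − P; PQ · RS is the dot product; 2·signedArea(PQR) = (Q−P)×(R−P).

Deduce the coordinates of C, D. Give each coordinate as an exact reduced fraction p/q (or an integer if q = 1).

1. C_x = 11/3  [C is the centroid of △EBA]
2. C_y = -8  [C is the centroid of △EBA]
   → C = (11/3, -8)
3. D_x = 4851/610  [C, E, D are collinear ∩ BD ⟂ CE]
4. D_y = -5903/610  [C, E, D are collinear ∩ BD ⟂ CE]
   → D = (4851/610, -5903/610)

C = (11/3, -8)
D = (4851/610, -5903/610)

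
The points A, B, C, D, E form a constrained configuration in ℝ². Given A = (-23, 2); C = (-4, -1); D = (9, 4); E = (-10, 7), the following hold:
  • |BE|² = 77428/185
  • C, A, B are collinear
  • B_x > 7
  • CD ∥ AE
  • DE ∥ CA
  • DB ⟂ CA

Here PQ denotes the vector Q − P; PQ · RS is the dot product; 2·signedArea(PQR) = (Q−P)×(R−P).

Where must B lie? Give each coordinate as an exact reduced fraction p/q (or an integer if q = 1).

1. B_x = 1464/185  [C, A, B are collinear ∩ DB ⟂ CA]
2. B_y = -533/185  [C, A, B are collinear ∩ DB ⟂ CA]
   → B = (1464/185, -533/185)

B = (1464/185, -533/185)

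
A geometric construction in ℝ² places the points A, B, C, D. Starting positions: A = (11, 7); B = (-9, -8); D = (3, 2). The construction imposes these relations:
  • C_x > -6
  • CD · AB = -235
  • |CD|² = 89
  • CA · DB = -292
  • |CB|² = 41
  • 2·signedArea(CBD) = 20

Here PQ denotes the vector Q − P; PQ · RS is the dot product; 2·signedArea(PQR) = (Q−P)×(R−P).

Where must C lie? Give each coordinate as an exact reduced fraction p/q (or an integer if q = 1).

C = (-5, -3)

1. C_x = -5  [CD · AB = -235 ∩ CA · DB = -292]
2. C_y = -3  [CD · AB = -235 ∩ CA · DB = -292]
   → C = (-5, -3)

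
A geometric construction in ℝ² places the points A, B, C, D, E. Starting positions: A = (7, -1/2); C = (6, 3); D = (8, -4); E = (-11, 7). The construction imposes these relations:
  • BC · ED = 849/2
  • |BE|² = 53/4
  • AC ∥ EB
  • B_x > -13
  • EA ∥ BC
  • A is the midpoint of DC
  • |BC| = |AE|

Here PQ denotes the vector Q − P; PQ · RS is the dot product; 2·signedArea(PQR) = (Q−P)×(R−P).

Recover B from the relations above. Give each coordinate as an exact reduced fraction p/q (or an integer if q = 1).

1. B_x = -12  [EA ∥ BC ∩ AC ∥ EB]
2. B_y = 21/2  [EA ∥ BC ∩ AC ∥ EB]
   → B = (-12, 21/2)

B = (-12, 21/2)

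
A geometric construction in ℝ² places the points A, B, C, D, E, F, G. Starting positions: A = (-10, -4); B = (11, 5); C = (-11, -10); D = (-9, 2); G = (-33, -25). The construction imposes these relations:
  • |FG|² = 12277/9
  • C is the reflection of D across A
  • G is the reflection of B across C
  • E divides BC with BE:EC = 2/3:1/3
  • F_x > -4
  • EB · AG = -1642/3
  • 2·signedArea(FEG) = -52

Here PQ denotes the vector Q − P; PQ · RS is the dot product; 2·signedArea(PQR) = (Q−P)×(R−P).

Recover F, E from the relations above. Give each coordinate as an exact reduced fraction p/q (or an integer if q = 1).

E = (-11/3, -5)
F = (-10/3, -3)

1. E_x = -11/3  [E divides BC with BE:EC = 2/3:1/3]
2. E_y = -5  [E divides BC with BE:EC = 2/3:1/3]
   → E = (-11/3, -5)
3. F_x = -10/3  [line 20·x + -88/3·y + -64/3 = 0 ∩ |FG|² = 12277/9]
4. F_y = -3  [line 20·x + -88/3·y + -64/3 = 0 ∩ |FG|² = 12277/9]
   → F = (-10/3, -3)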